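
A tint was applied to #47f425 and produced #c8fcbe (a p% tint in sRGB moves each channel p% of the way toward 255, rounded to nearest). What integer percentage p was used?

#47f425 is rgb(71, 244, 37); #c8fcbe is rgb(200, 252, 190).
On the B channel (widest range): 190 ≈ 37 + (p/100)(255 − 37), so p ≈ 100×(190 − 37)/(255 − 37) = 15300/218 = 70.18.
p = 70 reproduces all three channels after rounding.

70%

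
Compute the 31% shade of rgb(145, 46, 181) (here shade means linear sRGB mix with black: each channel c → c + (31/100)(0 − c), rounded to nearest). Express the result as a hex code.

Lerp each channel 31% toward 0:
  R: 145 + 0.31×(0−145) = 145 − 44.95 = 100.05 → 100
  G: 46 − 14.26 = 31.74 → 32
  B: 181 + 0.31×(0−181) = 181 − 56.11 = 124.89 → 125
rgb(100, 32, 125) = #64207D.

#64207D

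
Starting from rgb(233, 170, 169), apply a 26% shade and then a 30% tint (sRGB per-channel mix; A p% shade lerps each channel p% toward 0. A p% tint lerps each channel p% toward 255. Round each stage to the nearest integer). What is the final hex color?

#C5A5A4

A 26% shade moves each channel 26% toward 0:
  R: 233 − 60.58 = 172.42 → 172
  G: 170 + 0.26×(0−170) = 170 − 44.2 = 125.8 → 126
  B: 169 + 0.26×(0−169) = 169 − 43.94 = 125.06 → 125
After the shade: rgb(172, 126, 125) = #AC7E7D.
Lerp each channel 30% toward 255:
  R: 172 + 0.3×(255−172) = 172 + 24.9 = 196.9 → 197
  G: 126 + 0.3×(255−126) = 126 + 38.7 = 164.7 → 165
  B: 125 + 0.3×(255−125) = 125 + 39 = 164 → 164
rgb(197, 165, 164) = #C5A5A4.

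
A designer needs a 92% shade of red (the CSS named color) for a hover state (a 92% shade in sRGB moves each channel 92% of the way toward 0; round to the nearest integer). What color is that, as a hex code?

CSS red is rgb(255, 0, 0).
Per channel, c → c + 0.92(0 − c):
  R: 255 − 234.6 = 20.4 → 20
  G: 0 + 0 = 0 → 0
  B: 0 + 0.92×(0−0) = 0 + 0 = 0 → 0
rgb(20, 0, 0) = #140000.

#140000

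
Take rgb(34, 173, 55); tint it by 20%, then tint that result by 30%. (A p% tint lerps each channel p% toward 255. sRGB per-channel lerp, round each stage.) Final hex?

Per channel, c → c + 0.2(255 − c):
  R: 34 + 0.2×(255−34) = 34 + 44.2 = 78.2 → 78
  G: 173 + 0.2×(255−173) = 173 + 16.4 = 189.4 → 189
  B: 55 + 0.2×(255−55) = 55 + 40 = 95 → 95
After the tint: rgb(78, 189, 95) = #4ebd5f.
A 30% tint moves each channel 30% toward 255:
  R: 78 + 53.1 = 131.1 → 131
  G: 189 + 0.3×(255−189) = 189 + 19.8 = 208.8 → 209
  B: 95 + 0.3×(255−95) = 95 + 48 = 143 → 143
rgb(131, 209, 143) = #83d18f.

#83d18f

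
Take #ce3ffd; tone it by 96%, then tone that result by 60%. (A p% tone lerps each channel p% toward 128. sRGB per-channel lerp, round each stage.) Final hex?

#ce3ffd is rgb(206, 63, 253).
A 96% tone moves each channel 96% toward 128:
  R: 206 − 74.88 = 131.12 → 131
  G: 63 + 62.4 = 125.4 → 125
  B: 253 + 0.96×(128−253) = 253 − 120 = 133 → 133
After the tone: rgb(131, 125, 133) = #837d85.
Per channel, c → c + 0.6(128 − c):
  R: 131 − 1.8 = 129.2 → 129
  G: 125 + 0.6×(128−125) = 125 + 1.8 = 126.8 → 127
  B: 133 + 0.6×(128−133) = 133 − 3 = 130 → 130
rgb(129, 127, 130) = #817f82.

#817f82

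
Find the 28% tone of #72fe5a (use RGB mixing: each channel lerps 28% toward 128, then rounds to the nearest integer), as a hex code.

#72fe5a is rgb(114, 254, 90).
Lerp each channel 28% toward 128:
  R: 114 + 0.28×(128−114) = 114 + 3.92 = 117.92 → 118
  G: 254 − 35.28 = 218.72 → 219
  B: 90 + 10.64 = 100.64 → 101
rgb(118, 219, 101) = #76db65.

#76db65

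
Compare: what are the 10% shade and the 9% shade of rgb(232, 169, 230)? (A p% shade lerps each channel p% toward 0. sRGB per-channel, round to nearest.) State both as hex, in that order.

#d198cf, #d39ad1

10% shade:
  R: 232 + 0.1×(0−232) = 232 − 23.2 = 208.8 → 209
  G: 169 − 16.9 = 152.1 → 152
  B: 230 + 0.1×(0−230) = 230 − 23 = 207 → 207
  → #d198cf
9% shade:
  R: 232 + 0.09×(0−232) = 232 − 20.88 = 211.12 → 211
  G: 169 − 15.21 = 153.79 → 154
  B: 230 + 0.09×(0−230) = 230 − 20.7 = 209.3 → 209
  → #d39ad1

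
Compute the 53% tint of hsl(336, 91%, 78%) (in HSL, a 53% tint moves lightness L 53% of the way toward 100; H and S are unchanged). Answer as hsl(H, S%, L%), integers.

hsl(336, 91%, 90%)

L moves 53% from 78 toward 100: 78 + 11.66 = 89.66 → 90.
H and S are unchanged.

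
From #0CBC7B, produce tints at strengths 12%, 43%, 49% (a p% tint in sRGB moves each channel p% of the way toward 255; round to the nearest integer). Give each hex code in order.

#0CBC7B is rgb(12, 188, 123).
12%: (12 + 29.16 = 41.16→41, 188 + 8.04 = 196.04→196, 123 + 15.84 = 138.84→139) → #29C48B
43%: (12 + 104.49 = 116.49→116, 188 + 28.81 = 216.81→217, 123 + 56.76 = 179.76→180) → #74D9B4
49%: (12 + 119.07 = 131.07→131, 188 + 32.83 = 220.83→221, 123 + 64.68 = 187.68→188) → #83DDBC

#29C48B, #74D9B4, #83DDBC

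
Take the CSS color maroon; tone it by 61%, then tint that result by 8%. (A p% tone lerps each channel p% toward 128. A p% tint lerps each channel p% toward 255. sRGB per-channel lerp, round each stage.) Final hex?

CSS maroon is rgb(128, 0, 0).
Lerp each channel 61% toward 128:
  R: 128 + 0.61×(128−128) = 128 + 0 = 128 → 128
  G: 0 + 0.61×(128−0) = 0 + 78.08 = 78.08 → 78
  B: 0 + 78.08 = 78.08 → 78
After the tone: rgb(128, 78, 78) = #804e4e.
Per channel, c → c + 0.08(255 − c):
  R: 128 + 0.08×(255−128) = 128 + 10.16 = 138.16 → 138
  G: 78 + 0.08×(255−78) = 78 + 14.16 = 92.16 → 92
  B: 78 + 14.16 = 92.16 → 92
rgb(138, 92, 92) = #8a5c5c.

#8a5c5c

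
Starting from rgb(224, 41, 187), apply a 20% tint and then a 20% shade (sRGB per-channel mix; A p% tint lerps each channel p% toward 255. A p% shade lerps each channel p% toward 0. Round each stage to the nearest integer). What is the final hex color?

Per channel, c → c + 0.2(255 − c):
  R: 224 + 6.2 = 230.2 → 230
  G: 41 + 42.8 = 83.8 → 84
  B: 187 + 0.2×(255−187) = 187 + 13.6 = 200.6 → 201
After the tint: rgb(230, 84, 201) = #E654C9.
A 20% shade moves each channel 20% toward 0:
  R: 230 + 0.2×(0−230) = 230 − 46 = 184 → 184
  G: 84 + 0.2×(0−84) = 84 − 16.8 = 67.2 → 67
  B: 201 − 40.2 = 160.8 → 161
rgb(184, 67, 161) = #B843A1.

#B843A1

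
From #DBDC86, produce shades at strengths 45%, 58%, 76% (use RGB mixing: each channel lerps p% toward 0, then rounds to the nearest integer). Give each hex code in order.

#78794A, #5C5C38, #353520

#DBDC86 is rgb(219, 220, 134).
45%: (219 − 98.55 = 120.45→120, 220 − 99 = 121→121, 134 − 60.3 = 73.7→74) → #78794A
58%: (219 − 127.02 = 91.98→92, 220 − 127.6 = 92.4→92, 134 − 77.72 = 56.28→56) → #5C5C38
76%: (219 − 166.44 = 52.56→53, 220 − 167.2 = 52.8→53, 134 − 101.84 = 32.16→32) → #353520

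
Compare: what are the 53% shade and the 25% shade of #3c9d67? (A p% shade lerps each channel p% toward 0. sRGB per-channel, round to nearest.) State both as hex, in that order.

#3c9d67 is rgb(60, 157, 103).
53% shade:
  R: 60 + 0.53×(0−60) = 60 − 31.8 = 28.2 → 28
  G: 157 − 83.21 = 73.79 → 74
  B: 103 − 54.59 = 48.41 → 48
  → #1c4a30
25% shade:
  R: 60 + 0.25×(0−60) = 60 − 15 = 45 → 45
  G: 157 + 0.25×(0−157) = 157 − 39.25 = 117.75 → 118
  B: 103 − 25.75 = 77.25 → 77
  → #2d764d

#1c4a30, #2d764d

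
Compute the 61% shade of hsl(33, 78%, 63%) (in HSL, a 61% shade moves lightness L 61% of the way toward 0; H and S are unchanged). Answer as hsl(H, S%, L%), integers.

L moves 61% from 63 toward 0: 63 − 38.43 = 24.57 → 25.
H and S are unchanged.

hsl(33, 78%, 25%)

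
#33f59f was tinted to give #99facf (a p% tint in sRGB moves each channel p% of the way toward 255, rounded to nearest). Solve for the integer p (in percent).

50%

#33f59f is rgb(51, 245, 159); #99facf is rgb(153, 250, 207).
On the R channel (widest range): 153 ≈ 51 + (p/100)(255 − 51), so p ≈ 100×(153 − 51)/(255 − 51) = 10200/204 = 50.00.
p = 50 reproduces all three channels after rounding.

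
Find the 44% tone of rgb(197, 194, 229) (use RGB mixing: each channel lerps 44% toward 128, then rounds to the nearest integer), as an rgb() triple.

Per channel, c → c + 0.44(128 − c):
  R: 197 − 30.36 = 166.64 → 167
  G: 194 + 0.44×(128−194) = 194 − 29.04 = 164.96 → 165
  B: 229 − 44.44 = 184.56 → 185

rgb(167, 165, 185)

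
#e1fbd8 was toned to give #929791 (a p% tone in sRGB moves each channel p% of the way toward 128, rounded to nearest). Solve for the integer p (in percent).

81%

#e1fbd8 is rgb(225, 251, 216); #929791 is rgb(146, 151, 145).
On the G channel (widest range): 151 ≈ 251 + (p/100)(128 − 251), so p ≈ 100×(151 − 251)/(128 − 251) = -10000/-123 = 81.30.
p = 81 reproduces all three channels after rounding.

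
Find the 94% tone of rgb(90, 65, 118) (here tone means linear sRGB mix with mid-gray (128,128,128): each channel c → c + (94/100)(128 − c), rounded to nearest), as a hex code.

Per channel, c → c + 0.94(128 − c):
  R: 90 + 0.94×(128−90) = 90 + 35.72 = 125.72 → 126
  G: 65 + 0.94×(128−65) = 65 + 59.22 = 124.22 → 124
  B: 118 + 0.94×(128−118) = 118 + 9.4 = 127.4 → 127
rgb(126, 124, 127) = #7e7c7f.

#7e7c7f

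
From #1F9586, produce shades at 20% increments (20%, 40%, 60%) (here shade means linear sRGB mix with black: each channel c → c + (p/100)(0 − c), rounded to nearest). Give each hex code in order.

#1F9586 is rgb(31, 149, 134).
20%: (31 − 6.2 = 24.8→25, 149 − 29.8 = 119.2→119, 134 − 26.8 = 107.2→107) → #19776B
40%: (31 − 12.4 = 18.6→19, 149 − 59.6 = 89.4→89, 134 − 53.6 = 80.4→80) → #135950
60%: (31 − 18.6 = 12.4→12, 149 − 89.4 = 59.6→60, 134 − 80.4 = 53.6→54) → #0C3C36

#19776B, #135950, #0C3C36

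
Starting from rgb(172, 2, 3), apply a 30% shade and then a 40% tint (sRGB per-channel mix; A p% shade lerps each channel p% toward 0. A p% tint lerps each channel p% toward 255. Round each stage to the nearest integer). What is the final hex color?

#AE6767

A 30% shade moves each channel 30% toward 0:
  R: 172 − 51.6 = 120.4 → 120
  G: 2 + 0.3×(0−2) = 2 − 0.6 = 1.4 → 1
  B: 3 − 0.9 = 2.1 → 2
After the shade: rgb(120, 1, 2) = #780102.
Lerp each channel 40% toward 255:
  R: 120 + 0.4×(255−120) = 120 + 54 = 174 → 174
  G: 1 + 0.4×(255−1) = 1 + 101.6 = 102.6 → 103
  B: 2 + 0.4×(255−2) = 2 + 101.2 = 103.2 → 103
rgb(174, 103, 103) = #AE6767.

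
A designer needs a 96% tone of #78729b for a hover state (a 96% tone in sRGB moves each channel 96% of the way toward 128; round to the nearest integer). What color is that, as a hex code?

#807f81

#78729b is rgb(120, 114, 155).
Per channel, c → c + 0.96(128 − c):
  R: 120 + 0.96×(128−120) = 120 + 7.68 = 127.68 → 128
  G: 114 + 0.96×(128−114) = 114 + 13.44 = 127.44 → 127
  B: 155 + 0.96×(128−155) = 155 − 25.92 = 129.08 → 129
rgb(128, 127, 129) = #807f81.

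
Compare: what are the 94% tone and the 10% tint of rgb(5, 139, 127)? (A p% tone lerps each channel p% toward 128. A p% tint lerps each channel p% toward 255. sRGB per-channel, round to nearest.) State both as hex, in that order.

#798180, #1E978C

94% tone:
  R: 5 + 0.94×(128−5) = 5 + 115.62 = 120.62 → 121
  G: 139 + 0.94×(128−139) = 139 − 10.34 = 128.66 → 129
  B: 127 + 0.94 = 127.94 → 128
  → #798180
10% tint:
  R: 5 + 0.1×(255−5) = 5 + 25 = 30 → 30
  G: 139 + 11.6 = 150.6 → 151
  B: 127 + 0.1×(255−127) = 127 + 12.8 = 139.8 → 140
  → #1E978C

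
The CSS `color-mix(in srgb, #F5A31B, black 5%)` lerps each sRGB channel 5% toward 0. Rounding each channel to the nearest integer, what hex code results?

#E99B1A

#F5A31B is rgb(245, 163, 27).
A 5% shade moves each channel 5% toward 0:
  R: 245 − 12.25 = 232.75 → 233
  G: 163 − 8.15 = 154.85 → 155
  B: 27 − 1.35 = 25.65 → 26
rgb(233, 155, 26) = #E99B1A.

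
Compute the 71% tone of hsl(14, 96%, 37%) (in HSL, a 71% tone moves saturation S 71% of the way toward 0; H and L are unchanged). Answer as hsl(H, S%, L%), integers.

S moves 71% from 96 toward 0: 96 − 68.16 = 27.84 → 28.
H and L are unchanged.

hsl(14, 28%, 37%)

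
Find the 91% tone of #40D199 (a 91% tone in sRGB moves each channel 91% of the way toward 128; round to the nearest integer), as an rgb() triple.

rgb(122, 135, 130)

#40D199 is rgb(64, 209, 153).
Lerp each channel 91% toward 128:
  R: 64 + 58.24 = 122.24 → 122
  G: 209 + 0.91×(128−209) = 209 − 73.71 = 135.29 → 135
  B: 153 + 0.91×(128−153) = 153 − 22.75 = 130.25 → 130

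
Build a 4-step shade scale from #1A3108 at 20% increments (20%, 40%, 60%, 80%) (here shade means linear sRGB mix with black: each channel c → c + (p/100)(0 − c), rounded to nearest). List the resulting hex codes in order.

#1A3108 is rgb(26, 49, 8).
20%: (26 − 5.2 = 20.8→21, 49 − 9.8 = 39.2→39, 8 − 1.6 = 6.4→6) → #152706
40%: (26 − 10.4 = 15.6→16, 49 − 19.6 = 29.4→29, 8 − 3.2 = 4.8→5) → #101D05
60%: (26 − 15.6 = 10.4→10, 49 − 29.4 = 19.6→20, 8 − 4.8 = 3.2→3) → #0A1403
80%: (26 − 20.8 = 5.2→5, 49 − 39.2 = 9.8→10, 8 − 6.4 = 1.6→2) → #050A02

#152706, #101D05, #0A1403, #050A02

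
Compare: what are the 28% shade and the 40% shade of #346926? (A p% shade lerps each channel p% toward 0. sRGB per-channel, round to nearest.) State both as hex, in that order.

#254C1B, #1F3F17

#346926 is rgb(52, 105, 38).
28% shade:
  R: 52 − 14.56 = 37.44 → 37
  G: 105 + 0.28×(0−105) = 105 − 29.4 = 75.6 → 76
  B: 38 − 10.64 = 27.36 → 27
  → #254C1B
40% shade:
  R: 52 − 20.8 = 31.2 → 31
  G: 105 − 42 = 63 → 63
  B: 38 + 0.4×(0−38) = 38 − 15.2 = 22.8 → 23
  → #1F3F17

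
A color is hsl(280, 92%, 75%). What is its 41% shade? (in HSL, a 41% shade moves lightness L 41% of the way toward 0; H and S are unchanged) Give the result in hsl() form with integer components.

L moves 41% from 75 toward 0: 75 − 30.75 = 44.25 → 44.
H and S are unchanged.

hsl(280, 92%, 44%)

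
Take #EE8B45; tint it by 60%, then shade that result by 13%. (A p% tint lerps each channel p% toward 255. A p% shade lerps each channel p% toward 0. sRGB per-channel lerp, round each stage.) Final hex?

#D8B69D

#EE8B45 is rgb(238, 139, 69).
Per channel, c → c + 0.6(255 − c):
  R: 238 + 0.6×(255−238) = 238 + 10.2 = 248.2 → 248
  G: 139 + 69.6 = 208.6 → 209
  B: 69 + 111.6 = 180.6 → 181
After the tint: rgb(248, 209, 181) = #F8D1B5.
A 13% shade moves each channel 13% toward 0:
  R: 248 − 32.24 = 215.76 → 216
  G: 209 − 27.17 = 181.83 → 182
  B: 181 − 23.53 = 157.47 → 157
rgb(216, 182, 157) = #D8B69D.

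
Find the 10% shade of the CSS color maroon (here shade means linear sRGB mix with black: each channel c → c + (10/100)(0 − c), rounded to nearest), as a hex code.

#730000

CSS maroon is rgb(128, 0, 0).
Per channel, c → c + 0.1(0 − c):
  R: 128 + 0.1×(0−128) = 128 − 12.8 = 115.2 → 115
  G: 0 + 0 = 0 → 0
  B: 0 + 0 = 0 → 0
rgb(115, 0, 0) = #730000.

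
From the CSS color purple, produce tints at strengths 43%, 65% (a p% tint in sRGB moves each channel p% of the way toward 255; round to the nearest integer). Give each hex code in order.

#b76eb7, #d3a6d3

CSS purple is rgb(128, 0, 128).
43%: (128 + 54.61 = 182.61→183, 0 + 109.65 = 109.65→110, 128 + 54.61 = 182.61→183) → #b76eb7
65%: (128 + 82.55 = 210.55→211, 0 + 165.75 = 165.75→166, 128 + 82.55 = 210.55→211) → #d3a6d3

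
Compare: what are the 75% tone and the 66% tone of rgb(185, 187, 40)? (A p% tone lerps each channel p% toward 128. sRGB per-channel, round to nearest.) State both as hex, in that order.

75% tone:
  R: 185 + 0.75×(128−185) = 185 − 42.75 = 142.25 → 142
  G: 187 + 0.75×(128−187) = 187 − 44.25 = 142.75 → 143
  B: 40 + 66 = 106 → 106
  → #8E8F6A
66% tone:
  R: 185 − 37.62 = 147.38 → 147
  G: 187 + 0.66×(128−187) = 187 − 38.94 = 148.06 → 148
  B: 40 + 0.66×(128−40) = 40 + 58.08 = 98.08 → 98
  → #939462

#8E8F6A, #939462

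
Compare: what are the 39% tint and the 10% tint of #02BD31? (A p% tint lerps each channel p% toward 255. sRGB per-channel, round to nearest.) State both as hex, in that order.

#02BD31 is rgb(2, 189, 49).
39% tint:
  R: 2 + 98.67 = 100.67 → 101
  G: 189 + 0.39×(255−189) = 189 + 25.74 = 214.74 → 215
  B: 49 + 0.39×(255−49) = 49 + 80.34 = 129.34 → 129
  → #65D781
10% tint:
  R: 2 + 0.1×(255−2) = 2 + 25.3 = 27.3 → 27
  G: 189 + 6.6 = 195.6 → 196
  B: 49 + 0.1×(255−49) = 49 + 20.6 = 69.6 → 70
  → #1BC446

#65D781, #1BC446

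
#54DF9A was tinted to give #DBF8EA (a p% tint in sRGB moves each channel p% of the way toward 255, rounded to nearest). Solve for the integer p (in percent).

#54DF9A is rgb(84, 223, 154); #DBF8EA is rgb(219, 248, 234).
On the R channel (widest range): 219 ≈ 84 + (p/100)(255 − 84), so p ≈ 100×(219 − 84)/(255 − 84) = 13500/171 = 78.95.
p = 79 reproduces all three channels after rounding.

79%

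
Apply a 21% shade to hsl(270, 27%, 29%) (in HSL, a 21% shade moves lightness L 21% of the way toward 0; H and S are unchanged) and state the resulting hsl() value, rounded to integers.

L moves 21% from 29 toward 0: 29 − 6.09 = 22.91 → 23.
H and S are unchanged.

hsl(270, 27%, 23%)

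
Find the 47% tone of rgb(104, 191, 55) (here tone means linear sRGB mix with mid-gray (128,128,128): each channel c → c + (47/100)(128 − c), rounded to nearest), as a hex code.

A 47% tone moves each channel 47% toward 128:
  R: 104 + 0.47×(128−104) = 104 + 11.28 = 115.28 → 115
  G: 191 + 0.47×(128−191) = 191 − 29.61 = 161.39 → 161
  B: 55 + 0.47×(128−55) = 55 + 34.31 = 89.31 → 89
rgb(115, 161, 89) = #73A159.

#73A159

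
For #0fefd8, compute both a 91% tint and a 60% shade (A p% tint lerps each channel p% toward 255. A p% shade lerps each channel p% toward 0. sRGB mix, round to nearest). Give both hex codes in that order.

#0fefd8 is rgb(15, 239, 216).
91% tint:
  R: 15 + 218.4 = 233.4 → 233
  G: 239 + 14.56 = 253.56 → 254
  B: 216 + 35.49 = 251.49 → 251
  → #e9fefb
60% shade:
  R: 15 + 0.6×(0−15) = 15 − 9 = 6 → 6
  G: 239 − 143.4 = 95.6 → 96
  B: 216 + 0.6×(0−216) = 216 − 129.6 = 86.4 → 86
  → #066056

#e9fefb, #066056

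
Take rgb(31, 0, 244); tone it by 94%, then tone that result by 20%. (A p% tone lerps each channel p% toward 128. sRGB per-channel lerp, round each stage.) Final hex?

#7B7A86

Lerp each channel 94% toward 128:
  R: 31 + 0.94×(128−31) = 31 + 91.18 = 122.18 → 122
  G: 0 + 120.32 = 120.32 → 120
  B: 244 + 0.94×(128−244) = 244 − 109.04 = 134.96 → 135
After the tone: rgb(122, 120, 135) = #7A7887.
A 20% tone moves each channel 20% toward 128:
  R: 122 + 1.2 = 123.2 → 123
  G: 120 + 1.6 = 121.6 → 122
  B: 135 + 0.2×(128−135) = 135 − 1.4 = 133.6 → 134
rgb(123, 122, 134) = #7B7A86.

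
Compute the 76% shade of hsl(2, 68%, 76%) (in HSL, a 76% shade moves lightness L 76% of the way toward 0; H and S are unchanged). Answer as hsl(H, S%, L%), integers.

L moves 76% from 76 toward 0: 76 − 57.76 = 18.24 → 18.
H and S are unchanged.

hsl(2, 68%, 18%)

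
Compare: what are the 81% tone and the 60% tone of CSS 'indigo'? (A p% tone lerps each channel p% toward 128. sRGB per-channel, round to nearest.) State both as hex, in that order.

CSS indigo is rgb(75, 0, 130).
81% tone:
  R: 75 + 42.93 = 117.93 → 118
  G: 0 + 103.68 = 103.68 → 104
  B: 130 + 0.81×(128−130) = 130 − 1.62 = 128.38 → 128
  → #766880
60% tone:
  R: 75 + 31.8 = 106.8 → 107
  G: 0 + 0.6×(128−0) = 0 + 76.8 = 76.8 → 77
  B: 130 + 0.6×(128−130) = 130 − 1.2 = 128.8 → 129
  → #6B4D81

#766880, #6B4D81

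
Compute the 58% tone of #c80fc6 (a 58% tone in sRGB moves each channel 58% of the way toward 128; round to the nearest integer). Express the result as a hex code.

#9e519d

#c80fc6 is rgb(200, 15, 198).
Lerp each channel 58% toward 128:
  R: 200 + 0.58×(128−200) = 200 − 41.76 = 158.24 → 158
  G: 15 + 65.54 = 80.54 → 81
  B: 198 − 40.6 = 157.4 → 157
rgb(158, 81, 157) = #9e519d.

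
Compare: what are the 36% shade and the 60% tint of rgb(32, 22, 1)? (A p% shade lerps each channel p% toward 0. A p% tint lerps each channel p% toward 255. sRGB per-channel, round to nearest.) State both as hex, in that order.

#140E01, #A6A299

36% shade:
  R: 32 + 0.36×(0−32) = 32 − 11.52 = 20.48 → 20
  G: 22 − 7.92 = 14.08 → 14
  B: 1 + 0.36×(0−1) = 1 − 0.36 = 0.64 → 1
  → #140E01
60% tint:
  R: 32 + 0.6×(255−32) = 32 + 133.8 = 165.8 → 166
  G: 22 + 0.6×(255−22) = 22 + 139.8 = 161.8 → 162
  B: 1 + 152.4 = 153.4 → 153
  → #A6A299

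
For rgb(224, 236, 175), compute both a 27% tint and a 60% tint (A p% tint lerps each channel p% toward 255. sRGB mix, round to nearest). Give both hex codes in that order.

27% tint:
  R: 224 + 0.27×(255−224) = 224 + 8.37 = 232.37 → 232
  G: 236 + 0.27×(255−236) = 236 + 5.13 = 241.13 → 241
  B: 175 + 0.27×(255−175) = 175 + 21.6 = 196.6 → 197
  → #e8f1c5
60% tint:
  R: 224 + 18.6 = 242.6 → 243
  G: 236 + 11.4 = 247.4 → 247
  B: 175 + 0.6×(255−175) = 175 + 48 = 223 → 223
  → #f3f7df

#e8f1c5, #f3f7df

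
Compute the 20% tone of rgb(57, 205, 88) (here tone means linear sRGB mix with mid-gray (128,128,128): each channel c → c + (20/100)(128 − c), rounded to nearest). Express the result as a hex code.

Lerp each channel 20% toward 128:
  R: 57 + 0.2×(128−57) = 57 + 14.2 = 71.2 → 71
  G: 205 + 0.2×(128−205) = 205 − 15.4 = 189.6 → 190
  B: 88 + 0.2×(128−88) = 88 + 8 = 96 → 96
rgb(71, 190, 96) = #47BE60.

#47BE60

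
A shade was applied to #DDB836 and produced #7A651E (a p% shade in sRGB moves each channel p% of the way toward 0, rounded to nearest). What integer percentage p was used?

45%

#DDB836 is rgb(221, 184, 54); #7A651E is rgb(122, 101, 30).
On the R channel (widest range): 122 ≈ 221 + (p/100)(0 − 221), so p ≈ 100×(122 − 221)/(0 − 221) = -9900/-221 = 44.80.
p = 45 reproduces all three channels after rounding.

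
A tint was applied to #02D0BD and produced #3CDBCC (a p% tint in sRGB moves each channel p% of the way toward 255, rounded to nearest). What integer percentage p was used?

#02D0BD is rgb(2, 208, 189); #3CDBCC is rgb(60, 219, 204).
On the R channel (widest range): 60 ≈ 2 + (p/100)(255 − 2), so p ≈ 100×(60 − 2)/(255 − 2) = 5800/253 = 22.92.
p = 23 reproduces all three channels after rounding.

23%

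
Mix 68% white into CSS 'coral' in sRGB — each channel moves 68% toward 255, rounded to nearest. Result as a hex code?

CSS coral is rgb(255, 127, 80).
A 68% tint moves each channel 68% toward 255:
  R: 255 + 0.68×(255−255) = 255 + 0 = 255 → 255
  G: 127 + 0.68×(255−127) = 127 + 87.04 = 214.04 → 214
  B: 80 + 0.68×(255−80) = 80 + 119 = 199 → 199
rgb(255, 214, 199) = #ffd6c7.

#ffd6c7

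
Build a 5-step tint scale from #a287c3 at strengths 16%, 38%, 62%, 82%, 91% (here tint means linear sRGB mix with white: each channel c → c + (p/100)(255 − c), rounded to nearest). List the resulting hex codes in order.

#b19acd, #c5b5da, #dcd1e8, #eee9f4, #f7f4fa

#a287c3 is rgb(162, 135, 195).
16%: (162 + 14.88 = 176.88→177, 135 + 19.2 = 154.2→154, 195 + 9.6 = 204.6→205) → #b19acd
38%: (162 + 35.34 = 197.34→197, 135 + 45.6 = 180.6→181, 195 + 22.8 = 217.8→218) → #c5b5da
62%: (162 + 57.66 = 219.66→220, 135 + 74.4 = 209.4→209, 195 + 37.2 = 232.2→232) → #dcd1e8
82%: (162 + 76.26 = 238.26→238, 135 + 98.4 = 233.4→233, 195 + 49.2 = 244.2→244) → #eee9f4
91%: (162 + 84.63 = 246.63→247, 135 + 109.2 = 244.2→244, 195 + 54.6 = 249.6→250) → #f7f4fa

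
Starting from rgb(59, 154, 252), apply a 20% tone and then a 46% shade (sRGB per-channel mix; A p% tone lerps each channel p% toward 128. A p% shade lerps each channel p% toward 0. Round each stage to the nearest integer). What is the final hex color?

Per channel, c → c + 0.2(128 − c):
  R: 59 + 13.8 = 72.8 → 73
  G: 154 − 5.2 = 148.8 → 149
  B: 252 + 0.2×(128−252) = 252 − 24.8 = 227.2 → 227
After the tone: rgb(73, 149, 227) = #4995E3.
Per channel, c → c + 0.46(0 − c):
  R: 73 + 0.46×(0−73) = 73 − 33.58 = 39.42 → 39
  G: 149 − 68.54 = 80.46 → 80
  B: 227 − 104.42 = 122.58 → 123
rgb(39, 80, 123) = #27507B.

#27507B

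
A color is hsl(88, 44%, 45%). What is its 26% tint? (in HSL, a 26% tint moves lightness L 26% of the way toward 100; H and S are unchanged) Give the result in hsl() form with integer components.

hsl(88, 44%, 59%)

L moves 26% from 45 toward 100: 45 + 14.3 = 59.3 → 59.
H and S are unchanged.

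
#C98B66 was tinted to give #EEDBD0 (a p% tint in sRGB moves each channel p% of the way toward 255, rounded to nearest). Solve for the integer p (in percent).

#C98B66 is rgb(201, 139, 102); #EEDBD0 is rgb(238, 219, 208).
On the B channel (widest range): 208 ≈ 102 + (p/100)(255 − 102), so p ≈ 100×(208 − 102)/(255 − 102) = 10600/153 = 69.28.
p = 69 reproduces all three channels after rounding.

69%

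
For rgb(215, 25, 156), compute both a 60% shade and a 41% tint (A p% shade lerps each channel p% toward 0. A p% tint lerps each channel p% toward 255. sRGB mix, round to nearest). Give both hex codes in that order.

60% shade:
  R: 215 + 0.6×(0−215) = 215 − 129 = 86 → 86
  G: 25 − 15 = 10 → 10
  B: 156 + 0.6×(0−156) = 156 − 93.6 = 62.4 → 62
  → #560a3e
41% tint:
  R: 215 + 16.4 = 231.4 → 231
  G: 25 + 0.41×(255−25) = 25 + 94.3 = 119.3 → 119
  B: 156 + 40.59 = 196.59 → 197
  → #e777c5

#560a3e, #e777c5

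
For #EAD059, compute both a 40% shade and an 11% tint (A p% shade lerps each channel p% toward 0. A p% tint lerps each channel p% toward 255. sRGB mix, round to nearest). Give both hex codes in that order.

#EAD059 is rgb(234, 208, 89).
40% shade:
  R: 234 + 0.4×(0−234) = 234 − 93.6 = 140.4 → 140
  G: 208 − 83.2 = 124.8 → 125
  B: 89 + 0.4×(0−89) = 89 − 35.6 = 53.4 → 53
  → #8C7D35
11% tint:
  R: 234 + 0.11×(255−234) = 234 + 2.31 = 236.31 → 236
  G: 208 + 5.17 = 213.17 → 213
  B: 89 + 18.26 = 107.26 → 107
  → #ECD56B

#8C7D35, #ECD56B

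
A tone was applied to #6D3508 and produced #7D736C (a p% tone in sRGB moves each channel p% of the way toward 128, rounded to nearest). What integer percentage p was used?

#6D3508 is rgb(109, 53, 8); #7D736C is rgb(125, 115, 108).
On the B channel (widest range): 108 ≈ 8 + (p/100)(128 − 8), so p ≈ 100×(108 − 8)/(128 − 8) = 10000/120 = 83.33.
p = 83 reproduces all three channels after rounding.

83%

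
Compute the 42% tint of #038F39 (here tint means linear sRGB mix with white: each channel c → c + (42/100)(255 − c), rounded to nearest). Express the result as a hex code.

#6DBE8C

#038F39 is rgb(3, 143, 57).
Lerp each channel 42% toward 255:
  R: 3 + 0.42×(255−3) = 3 + 105.84 = 108.84 → 109
  G: 143 + 0.42×(255−143) = 143 + 47.04 = 190.04 → 190
  B: 57 + 0.42×(255−57) = 57 + 83.16 = 140.16 → 140
rgb(109, 190, 140) = #6DBE8C.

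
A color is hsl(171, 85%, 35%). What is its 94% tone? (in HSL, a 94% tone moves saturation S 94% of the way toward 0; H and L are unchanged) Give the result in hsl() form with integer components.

hsl(171, 5%, 35%)

S moves 94% from 85 toward 0: 85 − 79.9 = 5.1 → 5.
H and L are unchanged.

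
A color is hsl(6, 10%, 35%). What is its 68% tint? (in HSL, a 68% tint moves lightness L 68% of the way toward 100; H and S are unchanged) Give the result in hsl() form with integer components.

hsl(6, 10%, 79%)

L moves 68% from 35 toward 100: 35 + 44.2 = 79.2 → 79.
H and S are unchanged.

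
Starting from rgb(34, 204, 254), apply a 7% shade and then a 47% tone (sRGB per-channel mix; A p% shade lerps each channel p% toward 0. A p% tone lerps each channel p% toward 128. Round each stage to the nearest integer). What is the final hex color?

#4DA1B9

A 7% shade moves each channel 7% toward 0:
  R: 34 + 0.07×(0−34) = 34 − 2.38 = 31.62 → 32
  G: 204 + 0.07×(0−204) = 204 − 14.28 = 189.72 → 190
  B: 254 + 0.07×(0−254) = 254 − 17.78 = 236.22 → 236
After the shade: rgb(32, 190, 236) = #20BEEC.
Per channel, c → c + 0.47(128 − c):
  R: 32 + 0.47×(128−32) = 32 + 45.12 = 77.12 → 77
  G: 190 − 29.14 = 160.86 → 161
  B: 236 + 0.47×(128−236) = 236 − 50.76 = 185.24 → 185
rgb(77, 161, 185) = #4DA1B9.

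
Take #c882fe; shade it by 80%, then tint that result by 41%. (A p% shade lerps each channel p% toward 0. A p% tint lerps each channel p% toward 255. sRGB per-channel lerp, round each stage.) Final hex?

#807887

#c882fe is rgb(200, 130, 254).
Lerp each channel 80% toward 0:
  R: 200 + 0.8×(0−200) = 200 − 160 = 40 → 40
  G: 130 − 104 = 26 → 26
  B: 254 − 203.2 = 50.8 → 51
After the shade: rgb(40, 26, 51) = #281a33.
Lerp each channel 41% toward 255:
  R: 40 + 88.15 = 128.15 → 128
  G: 26 + 93.89 = 119.89 → 120
  B: 51 + 0.41×(255−51) = 51 + 83.64 = 134.64 → 135
rgb(128, 120, 135) = #807887.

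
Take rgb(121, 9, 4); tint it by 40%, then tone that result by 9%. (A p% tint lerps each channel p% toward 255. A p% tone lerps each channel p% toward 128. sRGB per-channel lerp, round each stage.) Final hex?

#AB6D6A

Lerp each channel 40% toward 255:
  R: 121 + 0.4×(255−121) = 121 + 53.6 = 174.6 → 175
  G: 9 + 0.4×(255−9) = 9 + 98.4 = 107.4 → 107
  B: 4 + 100.4 = 104.4 → 104
After the tint: rgb(175, 107, 104) = #AF6B68.
A 9% tone moves each channel 9% toward 128:
  R: 175 + 0.09×(128−175) = 175 − 4.23 = 170.77 → 171
  G: 107 + 1.89 = 108.89 → 109
  B: 104 + 2.16 = 106.16 → 106
rgb(171, 109, 106) = #AB6D6A.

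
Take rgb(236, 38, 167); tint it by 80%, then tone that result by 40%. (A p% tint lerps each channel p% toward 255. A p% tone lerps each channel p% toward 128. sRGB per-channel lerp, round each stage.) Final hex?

An 80% tint moves each channel 80% toward 255:
  R: 236 + 0.8×(255−236) = 236 + 15.2 = 251.2 → 251
  G: 38 + 0.8×(255−38) = 38 + 173.6 = 211.6 → 212
  B: 167 + 0.8×(255−167) = 167 + 70.4 = 237.4 → 237
After the tint: rgb(251, 212, 237) = #fbd4ed.
A 40% tone moves each channel 40% toward 128:
  R: 251 − 49.2 = 201.8 → 202
  G: 212 + 0.4×(128−212) = 212 − 33.6 = 178.4 → 178
  B: 237 − 43.6 = 193.4 → 193
rgb(202, 178, 193) = #cab2c1.

#cab2c1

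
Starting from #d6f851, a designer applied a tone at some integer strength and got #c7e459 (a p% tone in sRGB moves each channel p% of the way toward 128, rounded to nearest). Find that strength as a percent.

17%

#d6f851 is rgb(214, 248, 81); #c7e459 is rgb(199, 228, 89).
On the G channel (widest range): 228 ≈ 248 + (p/100)(128 − 248), so p ≈ 100×(228 − 248)/(128 − 248) = -2000/-120 = 16.67.
p = 17 reproduces all three channels after rounding.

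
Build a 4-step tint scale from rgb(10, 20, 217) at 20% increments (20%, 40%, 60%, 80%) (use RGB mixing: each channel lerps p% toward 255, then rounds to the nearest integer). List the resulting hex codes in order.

#3B43E1, #6C72E8, #9DA1F0, #CED0F7

20%: (10 + 49 = 59→59, 20 + 47 = 67→67, 217 + 7.6 = 224.6→225) → #3B43E1
40%: (10 + 98 = 108→108, 20 + 94 = 114→114, 217 + 15.2 = 232.2→232) → #6C72E8
60%: (10 + 147 = 157→157, 20 + 141 = 161→161, 217 + 22.8 = 239.8→240) → #9DA1F0
80%: (10 + 196 = 206→206, 20 + 188 = 208→208, 217 + 30.4 = 247.4→247) → #CED0F7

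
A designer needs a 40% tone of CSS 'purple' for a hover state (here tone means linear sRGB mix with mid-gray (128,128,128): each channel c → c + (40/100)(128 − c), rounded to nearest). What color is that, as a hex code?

#803380

CSS purple is rgb(128, 0, 128).
A 40% tone moves each channel 40% toward 128:
  R: 128 + 0 = 128 → 128
  G: 0 + 0.4×(128−0) = 0 + 51.2 = 51.2 → 51
  B: 128 + 0 = 128 → 128
rgb(128, 51, 128) = #803380.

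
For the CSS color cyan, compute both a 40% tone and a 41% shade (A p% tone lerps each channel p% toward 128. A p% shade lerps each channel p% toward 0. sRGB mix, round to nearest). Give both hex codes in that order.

CSS cyan is rgb(0, 255, 255).
40% tone:
  R: 0 + 0.4×(128−0) = 0 + 51.2 = 51.2 → 51
  G: 255 + 0.4×(128−255) = 255 − 50.8 = 204.2 → 204
  B: 255 + 0.4×(128−255) = 255 − 50.8 = 204.2 → 204
  → #33cccc
41% shade:
  R: 0 + 0 = 0 → 0
  G: 255 + 0.41×(0−255) = 255 − 104.55 = 150.45 → 150
  B: 255 + 0.41×(0−255) = 255 − 104.55 = 150.45 → 150
  → #009696

#33cccc, #009696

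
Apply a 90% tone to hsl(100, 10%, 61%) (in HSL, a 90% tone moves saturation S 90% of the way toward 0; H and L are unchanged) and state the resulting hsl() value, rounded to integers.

hsl(100, 1%, 61%)

S moves 90% from 10 toward 0: 10 − 9 = 1 → 1.
H and L are unchanged.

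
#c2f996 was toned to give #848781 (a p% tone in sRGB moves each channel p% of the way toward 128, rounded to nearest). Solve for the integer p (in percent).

94%

#c2f996 is rgb(194, 249, 150); #848781 is rgb(132, 135, 129).
On the G channel (widest range): 135 ≈ 249 + (p/100)(128 − 249), so p ≈ 100×(135 − 249)/(128 − 249) = -11400/-121 = 94.21.
p = 94 reproduces all three channels after rounding.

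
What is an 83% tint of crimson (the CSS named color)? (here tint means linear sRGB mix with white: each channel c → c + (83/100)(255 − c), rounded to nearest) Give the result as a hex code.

CSS crimson is rgb(220, 20, 60).
An 83% tint moves each channel 83% toward 255:
  R: 220 + 0.83×(255−220) = 220 + 29.05 = 249.05 → 249
  G: 20 + 0.83×(255−20) = 20 + 195.05 = 215.05 → 215
  B: 60 + 161.85 = 221.85 → 222
rgb(249, 215, 222) = #f9d7de.

#f9d7de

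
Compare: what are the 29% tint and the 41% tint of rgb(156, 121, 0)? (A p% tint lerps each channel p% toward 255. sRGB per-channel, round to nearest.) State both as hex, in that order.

#B9A04A, #C5B069

29% tint:
  R: 156 + 28.71 = 184.71 → 185
  G: 121 + 0.29×(255−121) = 121 + 38.86 = 159.86 → 160
  B: 0 + 0.29×(255−0) = 0 + 73.95 = 73.95 → 74
  → #B9A04A
41% tint:
  R: 156 + 0.41×(255−156) = 156 + 40.59 = 196.59 → 197
  G: 121 + 54.94 = 175.94 → 176
  B: 0 + 0.41×(255−0) = 0 + 104.55 = 104.55 → 105
  → #C5B069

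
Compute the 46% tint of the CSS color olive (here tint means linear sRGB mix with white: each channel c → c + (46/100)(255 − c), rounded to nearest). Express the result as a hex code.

CSS olive is rgb(128, 128, 0).
Per channel, c → c + 0.46(255 − c):
  R: 128 + 0.46×(255−128) = 128 + 58.42 = 186.42 → 186
  G: 128 + 58.42 = 186.42 → 186
  B: 0 + 0.46×(255−0) = 0 + 117.3 = 117.3 → 117
rgb(186, 186, 117) = #BABA75.

#BABA75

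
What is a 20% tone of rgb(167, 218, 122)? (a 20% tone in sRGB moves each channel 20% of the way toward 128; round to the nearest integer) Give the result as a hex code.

#9FC87B

Lerp each channel 20% toward 128:
  R: 167 + 0.2×(128−167) = 167 − 7.8 = 159.2 → 159
  G: 218 + 0.2×(128−218) = 218 − 18 = 200 → 200
  B: 122 + 0.2×(128−122) = 122 + 1.2 = 123.2 → 123
rgb(159, 200, 123) = #9FC87B.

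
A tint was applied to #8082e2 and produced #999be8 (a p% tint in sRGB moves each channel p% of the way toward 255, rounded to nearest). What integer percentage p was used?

20%

#8082e2 is rgb(128, 130, 226); #999be8 is rgb(153, 155, 232).
On the R channel (widest range): 153 ≈ 128 + (p/100)(255 − 128), so p ≈ 100×(153 − 128)/(255 − 128) = 2500/127 = 19.69.
p = 20 reproduces all three channels after rounding.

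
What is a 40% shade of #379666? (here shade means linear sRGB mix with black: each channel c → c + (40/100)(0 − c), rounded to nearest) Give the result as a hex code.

#379666 is rgb(55, 150, 102).
Per channel, c → c + 0.4(0 − c):
  R: 55 + 0.4×(0−55) = 55 − 22 = 33 → 33
  G: 150 + 0.4×(0−150) = 150 − 60 = 90 → 90
  B: 102 + 0.4×(0−102) = 102 − 40.8 = 61.2 → 61
rgb(33, 90, 61) = #215A3D.

#215A3D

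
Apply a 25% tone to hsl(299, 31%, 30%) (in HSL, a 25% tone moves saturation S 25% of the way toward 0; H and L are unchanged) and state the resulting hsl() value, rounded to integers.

S moves 25% from 31 toward 0: 31 − 7.75 = 23.25 → 23.
H and L are unchanged.

hsl(299, 23%, 30%)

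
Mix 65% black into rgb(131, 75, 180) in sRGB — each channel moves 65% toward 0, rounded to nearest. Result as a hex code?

Lerp each channel 65% toward 0:
  R: 131 − 85.15 = 45.85 → 46
  G: 75 + 0.65×(0−75) = 75 − 48.75 = 26.25 → 26
  B: 180 + 0.65×(0−180) = 180 − 117 = 63 → 63
rgb(46, 26, 63) = #2E1A3F.

#2E1A3F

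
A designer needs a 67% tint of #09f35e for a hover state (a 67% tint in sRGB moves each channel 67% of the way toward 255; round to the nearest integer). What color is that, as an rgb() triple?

#09f35e is rgb(9, 243, 94).
A 67% tint moves each channel 67% toward 255:
  R: 9 + 0.67×(255−9) = 9 + 164.82 = 173.82 → 174
  G: 243 + 0.67×(255−243) = 243 + 8.04 = 251.04 → 251
  B: 94 + 107.87 = 201.87 → 202

rgb(174, 251, 202)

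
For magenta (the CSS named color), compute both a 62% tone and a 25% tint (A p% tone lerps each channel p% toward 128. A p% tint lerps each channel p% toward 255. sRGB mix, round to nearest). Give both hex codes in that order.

CSS magenta is rgb(255, 0, 255).
62% tone:
  R: 255 + 0.62×(128−255) = 255 − 78.74 = 176.26 → 176
  G: 0 + 79.36 = 79.36 → 79
  B: 255 + 0.62×(128−255) = 255 − 78.74 = 176.26 → 176
  → #b04fb0
25% tint:
  R: 255 + 0.25×(255−255) = 255 + 0 = 255 → 255
  G: 0 + 63.75 = 63.75 → 64
  B: 255 + 0 = 255 → 255
  → #ff40ff

#b04fb0, #ff40ff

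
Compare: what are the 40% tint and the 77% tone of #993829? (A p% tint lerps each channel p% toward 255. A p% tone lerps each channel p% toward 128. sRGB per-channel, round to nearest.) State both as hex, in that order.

#c2887f, #866f6c

#993829 is rgb(153, 56, 41).
40% tint:
  R: 153 + 0.4×(255−153) = 153 + 40.8 = 193.8 → 194
  G: 56 + 0.4×(255−56) = 56 + 79.6 = 135.6 → 136
  B: 41 + 0.4×(255−41) = 41 + 85.6 = 126.6 → 127
  → #c2887f
77% tone:
  R: 153 + 0.77×(128−153) = 153 − 19.25 = 133.75 → 134
  G: 56 + 0.77×(128−56) = 56 + 55.44 = 111.44 → 111
  B: 41 + 0.77×(128−41) = 41 + 66.99 = 107.99 → 108
  → #866f6c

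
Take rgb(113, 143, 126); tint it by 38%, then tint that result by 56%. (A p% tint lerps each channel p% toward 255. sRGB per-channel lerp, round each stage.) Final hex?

#d8e1dc

A 38% tint moves each channel 38% toward 255:
  R: 113 + 0.38×(255−113) = 113 + 53.96 = 166.96 → 167
  G: 143 + 0.38×(255−143) = 143 + 42.56 = 185.56 → 186
  B: 126 + 0.38×(255−126) = 126 + 49.02 = 175.02 → 175
After the tint: rgb(167, 186, 175) = #a7baaf.
Per channel, c → c + 0.56(255 − c):
  R: 167 + 0.56×(255−167) = 167 + 49.28 = 216.28 → 216
  G: 186 + 38.64 = 224.64 → 225
  B: 175 + 0.56×(255−175) = 175 + 44.8 = 219.8 → 220
rgb(216, 225, 220) = #d8e1dc.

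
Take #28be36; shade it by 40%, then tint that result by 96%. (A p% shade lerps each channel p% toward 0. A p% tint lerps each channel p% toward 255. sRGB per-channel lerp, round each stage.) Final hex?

#28be36 is rgb(40, 190, 54).
Lerp each channel 40% toward 0:
  R: 40 − 16 = 24 → 24
  G: 190 + 0.4×(0−190) = 190 − 76 = 114 → 114
  B: 54 − 21.6 = 32.4 → 32
After the shade: rgb(24, 114, 32) = #187220.
A 96% tint moves each channel 96% toward 255:
  R: 24 + 221.76 = 245.76 → 246
  G: 114 + 0.96×(255−114) = 114 + 135.36 = 249.36 → 249
  B: 32 + 0.96×(255−32) = 32 + 214.08 = 246.08 → 246
rgb(246, 249, 246) = #f6f9f6.

#f6f9f6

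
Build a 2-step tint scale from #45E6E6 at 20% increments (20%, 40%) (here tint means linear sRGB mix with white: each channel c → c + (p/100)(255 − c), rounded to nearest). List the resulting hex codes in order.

#45E6E6 is rgb(69, 230, 230).
20%: (69 + 37.2 = 106.2→106, 230 + 5 = 235→235, 230 + 5 = 235→235) → #6AEBEB
40%: (69 + 74.4 = 143.4→143, 230 + 10 = 240→240, 230 + 10 = 240→240) → #8FF0F0

#6AEBEB, #8FF0F0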